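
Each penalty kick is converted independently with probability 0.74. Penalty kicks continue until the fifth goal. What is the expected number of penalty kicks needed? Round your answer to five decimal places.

Y = total penalty kicks until the fifth success; negative binomial with r=5, p=0.74.
E[Y] = r / p = 5 / 0.74 = 6.7567568

6.75676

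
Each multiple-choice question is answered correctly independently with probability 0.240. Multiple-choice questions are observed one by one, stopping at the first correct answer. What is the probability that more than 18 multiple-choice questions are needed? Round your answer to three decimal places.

0.007

Y = number of multiple-choice questions to the first success; geometric, p = 0.24.
P(Y > 18) = P(first 18 all fail) = (1−p)^18 = 0.00716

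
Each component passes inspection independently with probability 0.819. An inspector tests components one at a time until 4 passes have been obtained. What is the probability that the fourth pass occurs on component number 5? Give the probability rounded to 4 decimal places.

Y = trial on which the fourth success occurs; negative binomial, r=4, p=0.819.
P(Y=5) = C(4,3) · p^4 · (1−p)^1
= 4 · 0.44992 · 0.181 = 0.325742

0.3257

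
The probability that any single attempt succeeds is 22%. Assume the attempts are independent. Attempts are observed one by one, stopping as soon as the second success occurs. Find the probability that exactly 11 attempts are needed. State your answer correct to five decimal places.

Y = trial on which the second success occurs; negative binomial, r=2, p=0.22.
P(Y=11) = C(10,1) · p^2 · (1−p)^9
= 10 · 0.0484 · 0.10687 = 0.0517246

0.05172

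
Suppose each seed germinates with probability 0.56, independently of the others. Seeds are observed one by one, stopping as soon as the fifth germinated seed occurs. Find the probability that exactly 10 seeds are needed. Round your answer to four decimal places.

Y = trial on which the fifth success occurs; negative binomial, r=5, p=0.56.
P(Y=10) = C(9,4) · p^5 · (1−p)^5
= 126 · 0.055073 · 0.016492 = 0.114439

0.1144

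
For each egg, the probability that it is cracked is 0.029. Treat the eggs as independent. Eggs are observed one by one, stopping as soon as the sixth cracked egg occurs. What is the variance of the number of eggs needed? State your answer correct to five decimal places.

6927.46730

Y = total eggs until the sixth success; negative binomial with r=6, p=0.029.
Var(Y) = r(1−p)/p² = 6·0.971 / 0.029² = 6927.4673008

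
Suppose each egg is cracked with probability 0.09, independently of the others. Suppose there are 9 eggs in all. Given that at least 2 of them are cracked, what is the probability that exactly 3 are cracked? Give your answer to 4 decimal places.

0.1819

X ~ Binomial(9, 0.09). Want P(X=3 | X≥2) = P(X=3) / P(X≥2).
P(X=3) = C(9,3)·0.09^3·0.91^6 = 0.034774
P(X≥2) = 1 − 0.427930 − 0.380905 = 0.191166
Ratio = 0.034774 / 0.191166 = 0.181905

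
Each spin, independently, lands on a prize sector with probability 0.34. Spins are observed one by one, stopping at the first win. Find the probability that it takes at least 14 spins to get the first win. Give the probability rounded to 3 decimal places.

Y = number of spins to the first success; geometric, p = 0.34.
P(Y > 13) = P(first 13 all fail) = (1−p)^13 = 0.00451

0.005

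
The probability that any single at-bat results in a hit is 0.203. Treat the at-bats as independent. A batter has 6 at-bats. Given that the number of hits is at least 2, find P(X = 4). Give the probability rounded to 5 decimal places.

0.04597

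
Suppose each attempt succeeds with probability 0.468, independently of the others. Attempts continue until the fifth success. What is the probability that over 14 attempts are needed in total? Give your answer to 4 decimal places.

0.1354

Needing more than 14 attempts ⇔ fewer than 5 successes in the first 14. With X ~ Binomial(14, 0.468), P(Y > 14) = P(X ≤ 4).
  k=0: C(14,0)·0.468^0·0.532^14 = 0.000145
  k=1: C(14,1)·0.468^1·0.532^13 = 0.001792
  k=2: C(14,2)·0.468^2·0.532^12 = 0.010244
  k=3: C(14,3)·0.468^3·0.532^11 = 0.036047
  k=4: C(14,4)·0.468^4·0.532^10 = 0.087203
P(X ≤ 4) = 0.135431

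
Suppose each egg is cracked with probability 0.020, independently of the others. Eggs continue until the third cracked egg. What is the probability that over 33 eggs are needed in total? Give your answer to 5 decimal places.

Needing more than 33 eggs ⇔ fewer than 3 successes in the first 33. With X ~ Binomial(33, 0.02), P(Y > 33) = P(X ≤ 2).
  k=0: C(33,0)·0.02^0·0.98^33 = 0.5134055
  k=1: C(33,1)·0.02^1·0.98^32 = 0.3457629
  k=2: C(33,2)·0.02^2·0.98^31 = 0.1129022
P(X ≤ 2) = 0.9720705

0.97207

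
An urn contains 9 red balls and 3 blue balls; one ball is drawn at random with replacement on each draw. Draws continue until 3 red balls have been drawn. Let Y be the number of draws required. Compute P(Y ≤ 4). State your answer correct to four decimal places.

0.7383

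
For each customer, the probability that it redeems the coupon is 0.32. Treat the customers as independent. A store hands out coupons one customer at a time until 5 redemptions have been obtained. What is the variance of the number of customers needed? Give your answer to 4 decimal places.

33.2031

Y = total customers until the fifth success; negative binomial with r=5, p=0.32.
Var(Y) = r(1−p)/p² = 5·0.68 / 0.32² = 33.203125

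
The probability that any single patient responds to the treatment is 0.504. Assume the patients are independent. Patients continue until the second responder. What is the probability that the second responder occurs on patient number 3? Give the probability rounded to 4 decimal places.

Y = trial on which the second success occurs; negative binomial, r=2, p=0.504.
P(Y=3) = C(2,1) · p^2 · (1−p)^1
= 2 · 0.25402 · 0.496 = 0.251984

0.2520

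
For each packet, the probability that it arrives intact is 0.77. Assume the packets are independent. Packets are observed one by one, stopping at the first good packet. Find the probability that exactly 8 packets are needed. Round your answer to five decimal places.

Geometric (trials to first success), p = 0.77.
P(Y = 8) = (1−p)^7 · p = 3.4048e-05 · 0.77 = 0.0000262

0.00003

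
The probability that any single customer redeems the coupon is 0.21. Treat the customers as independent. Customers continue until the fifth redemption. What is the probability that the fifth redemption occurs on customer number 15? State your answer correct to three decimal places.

Y = trial on which the fifth success occurs; negative binomial, r=5, p=0.21.
P(Y=15) = C(14,4) · p^5 · (1−p)^10
= 1001 · 0.00040841 · 0.094683 = 0.03871

0.039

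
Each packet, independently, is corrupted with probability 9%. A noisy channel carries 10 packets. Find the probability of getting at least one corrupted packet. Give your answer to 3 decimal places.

0.611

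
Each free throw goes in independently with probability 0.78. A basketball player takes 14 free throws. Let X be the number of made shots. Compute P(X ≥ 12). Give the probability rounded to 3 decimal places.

0.376

X ~ Binomial(14, 0.78); P(X ≥ 12) = Σ C(14,k) p^k (1−p)^(14−k) over k:
  k=12: C(14,12)·0.78^12·0.22^2 = 0.22337
  k=13: C(14,13)·0.78^13·0.22^1 = 0.12184
  k=14: C(14,14)·0.78^14·0.22^0 = 0.03085
Total = 0.37606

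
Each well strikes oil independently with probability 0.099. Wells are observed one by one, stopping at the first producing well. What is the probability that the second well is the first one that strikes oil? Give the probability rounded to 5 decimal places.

Geometric (trials to first success), p = 0.099.
P(Y = 2) = (1−p)^1 · p = 0.901 · 0.099 = 0.0891990

0.08920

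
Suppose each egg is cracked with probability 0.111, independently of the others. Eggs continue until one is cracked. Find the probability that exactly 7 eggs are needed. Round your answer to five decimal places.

0.05479

Geometric (trials to first success), p = 0.111.
P(Y = 7) = (1−p)^6 · p = 0.49364 · 0.111 = 0.0547941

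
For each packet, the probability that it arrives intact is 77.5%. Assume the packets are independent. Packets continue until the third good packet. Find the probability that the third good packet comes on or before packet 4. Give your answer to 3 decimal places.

Finishing within 4 packets ⇔ at least 3 successes in the first 4. With X ~ Binomial(4, 0.775), P(Y ≤ 4) = 1 − P(X ≤ 2).
  k=0: C(4,0)·0.775^0·0.225^4 = 0.00256
  k=1: C(4,1)·0.775^1·0.225^3 = 0.03531
  k=2: C(4,2)·0.775^2·0.225^2 = 0.18244
1 − 0.22031 = 0.77969

0.780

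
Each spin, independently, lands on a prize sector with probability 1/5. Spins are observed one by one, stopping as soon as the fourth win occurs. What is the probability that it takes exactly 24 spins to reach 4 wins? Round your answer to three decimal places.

0.033

Y = trial on which the fourth success occurs; negative binomial, r=4, p=0.20.
P(Y=24) = C(23,3) · p^4 · (1−p)^20
= 1771 · 0.0016 · 0.011529 = 0.03267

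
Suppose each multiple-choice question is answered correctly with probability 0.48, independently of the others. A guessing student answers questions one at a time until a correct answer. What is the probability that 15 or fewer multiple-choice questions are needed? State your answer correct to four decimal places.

0.9999

Y = number of multiple-choice questions to the first success; geometric, p = 0.48.
P(Y ≤ 15) = 1 − (1−p)^15 = 1 − 0.000055 = 0.999945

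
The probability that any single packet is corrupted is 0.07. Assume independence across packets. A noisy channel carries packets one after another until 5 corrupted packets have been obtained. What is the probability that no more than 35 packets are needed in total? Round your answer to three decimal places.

Finishing within 35 packets ⇔ at least 5 successes in the first 35. With X ~ Binomial(35, 0.07), P(Y ≤ 35) = 1 − P(X ≤ 4).
  k=0: C(35,0)·0.07^0·0.93^35 = 0.07887
  k=1: C(35,1)·0.07^1·0.93^34 = 0.20777
  k=2: C(35,2)·0.07^2·0.93^33 = 0.26586
  k=3: C(35,3)·0.07^3·0.93^32 = 0.22012
  k=4: C(35,4)·0.07^4·0.93^31 = 0.13254
1 − 0.90516 = 0.09484

0.095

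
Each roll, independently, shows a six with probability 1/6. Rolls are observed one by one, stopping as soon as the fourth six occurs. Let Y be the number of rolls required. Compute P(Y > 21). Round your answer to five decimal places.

0.52690

Needing more than 21 rolls ⇔ fewer than 4 successes in the first 21. With X ~ Binomial(21, 0.166667), P(Y > 21) = P(X ≤ 3).
  k=0: C(21,0)·0.166667^0·0.833333^21 = 0.0217367
  k=1: C(21,1)·0.166667^1·0.833333^20 = 0.0912942
  k=2: C(21,2)·0.166667^2·0.833333^19 = 0.1825884
  k=3: C(21,3)·0.166667^3·0.833333^18 = 0.2312786
P(X ≤ 3) = 0.5268979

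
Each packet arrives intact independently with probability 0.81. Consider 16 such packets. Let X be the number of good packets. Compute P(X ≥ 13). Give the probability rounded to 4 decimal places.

X ~ Binomial(16, 0.81); P(X ≥ 13) = Σ C(16,k) p^k (1−p)^(16−k) over k:
  k=13: C(16,13)·0.81^13·0.19^3 = 0.248173
  k=14: C(16,14)·0.81^14·0.19^2 = 0.226714
  k=15: C(16,15)·0.81^15·0.19^1 = 0.128869
  k=16: C(16,16)·0.81^16·0.19^0 = 0.034337
Total = 0.638093

0.6381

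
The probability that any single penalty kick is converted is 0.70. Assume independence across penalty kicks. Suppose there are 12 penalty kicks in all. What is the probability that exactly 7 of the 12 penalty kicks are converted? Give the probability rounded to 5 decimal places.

0.15850

X ~ Binomial(n=12, p=0.70).
P(X=7) = C(12,7) · p^7 · (1−p)^5
= 792 · 0.082354 · 0.00243 = 0.1584958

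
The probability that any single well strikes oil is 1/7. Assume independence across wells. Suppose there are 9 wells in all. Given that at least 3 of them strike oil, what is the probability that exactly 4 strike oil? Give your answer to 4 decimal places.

X ~ Binomial(9, 0.142857). Want P(X=4 | X≥3) = P(X=4) / P(X≥3).
P(X=4) = C(9,4)·0.142857^4·0.857143^5 = 0.024280
P(X≥3) = 1 − 0.249735 − 0.374602 − 0.249735 = 0.125929
Ratio = 0.024280 / 0.125929 = 0.192806

0.1928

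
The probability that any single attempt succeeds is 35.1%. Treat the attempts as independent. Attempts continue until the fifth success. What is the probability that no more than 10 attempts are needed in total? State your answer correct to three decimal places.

Finishing within 10 attempts ⇔ at least 5 successes in the first 10. With X ~ Binomial(10, 0.351), P(Y ≤ 10) = 1 − P(X ≤ 4).
  k=0: C(10,0)·0.351^0·0.649^10 = 0.01326
  k=1: C(10,1)·0.351^1·0.649^9 = 0.07170
  k=2: C(10,2)·0.351^2·0.649^8 = 0.17450
  k=3: C(10,3)·0.351^3·0.649^7 = 0.25166
  k=4: C(10,4)·0.351^4·0.649^6 = 0.23819
1 − 0.74930 = 0.25070

0.251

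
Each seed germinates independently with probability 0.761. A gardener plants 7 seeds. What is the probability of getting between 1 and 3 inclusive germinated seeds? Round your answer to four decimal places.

X ~ Binomial(7, 0.761); P(1 ≤ X ≤ 3) = Σ C(7,k) p^k (1−p)^(7−k) over k:
  k=1: C(7,1)·0.761^1·0.239^6 = 0.000993
  k=2: C(7,2)·0.761^2·0.239^5 = 0.009484
  k=3: C(7,3)·0.761^3·0.239^4 = 0.050328
Total = 0.060805

0.0608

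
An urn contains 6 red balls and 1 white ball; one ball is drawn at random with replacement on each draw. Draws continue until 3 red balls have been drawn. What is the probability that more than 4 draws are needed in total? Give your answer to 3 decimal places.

Needing more than 4 draws ⇔ fewer than 3 successes in the first 4. With X ~ Binomial(4, 0.857143), P(Y > 4) = P(X ≤ 2).
  k=0: C(4,0)·0.857143^0·0.142857^4 = 0.00042
  k=1: C(4,1)·0.857143^1·0.142857^3 = 0.01000
  k=2: C(4,2)·0.857143^2·0.142857^2 = 0.08996
P(X ≤ 2) = 0.10037

0.100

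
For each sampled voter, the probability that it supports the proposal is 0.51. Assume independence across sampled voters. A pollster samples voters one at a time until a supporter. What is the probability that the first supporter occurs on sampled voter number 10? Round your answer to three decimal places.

Geometric (trials to first success), p = 0.51.
P(Y = 10) = (1−p)^9 · p = 0.0016284 · 0.51 = 0.00083

0.001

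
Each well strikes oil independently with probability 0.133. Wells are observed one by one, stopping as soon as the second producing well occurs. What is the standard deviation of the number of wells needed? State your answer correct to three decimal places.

9.901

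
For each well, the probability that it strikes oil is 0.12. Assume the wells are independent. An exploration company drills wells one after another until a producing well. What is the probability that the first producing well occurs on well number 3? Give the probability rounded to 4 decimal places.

Geometric (trials to first success), p = 0.12.
P(Y = 3) = (1−p)^2 · p = 0.7744 · 0.12 = 0.092928

0.0929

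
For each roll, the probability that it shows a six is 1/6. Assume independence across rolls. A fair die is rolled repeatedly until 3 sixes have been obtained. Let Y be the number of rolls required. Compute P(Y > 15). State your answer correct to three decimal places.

0.532

Needing more than 15 rolls ⇔ fewer than 3 successes in the first 15. With X ~ Binomial(15, 0.166667), P(Y > 15) = P(X ≤ 2).
  k=0: C(15,0)·0.166667^0·0.833333^15 = 0.06491
  k=1: C(15,1)·0.166667^1·0.833333^14 = 0.19472
  k=2: C(15,2)·0.166667^2·0.833333^13 = 0.27260
P(X ≤ 2) = 0.53222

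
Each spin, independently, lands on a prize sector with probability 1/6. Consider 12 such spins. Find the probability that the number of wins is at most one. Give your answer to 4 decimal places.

X ~ Binomial(12, 0.166667); P(X ≤ 1) = Σ C(12,k) p^k (1−p)^(12−k) over k:
  k=0: C(12,0)·0.166667^0·0.833333^12 = 0.112157
  k=1: C(12,1)·0.166667^1·0.833333^11 = 0.269176
Total = 0.381333

0.3813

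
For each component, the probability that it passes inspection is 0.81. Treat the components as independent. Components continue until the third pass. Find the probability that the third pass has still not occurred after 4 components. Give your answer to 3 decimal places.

Needing more than 4 components ⇔ fewer than 3 successes in the first 4. With X ~ Binomial(4, 0.81), P(Y > 4) = P(X ≤ 2).
  k=0: C(4,0)·0.81^0·0.19^4 = 0.00130
  k=1: C(4,1)·0.81^1·0.19^3 = 0.02222
  k=2: C(4,2)·0.81^2·0.19^2 = 0.14211
P(X ≤ 2) = 0.16564

0.166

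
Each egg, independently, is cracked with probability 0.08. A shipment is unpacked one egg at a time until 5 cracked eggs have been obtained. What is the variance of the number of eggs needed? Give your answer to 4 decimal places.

718.7500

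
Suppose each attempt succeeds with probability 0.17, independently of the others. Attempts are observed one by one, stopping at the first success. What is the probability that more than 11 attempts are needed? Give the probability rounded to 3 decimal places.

0.129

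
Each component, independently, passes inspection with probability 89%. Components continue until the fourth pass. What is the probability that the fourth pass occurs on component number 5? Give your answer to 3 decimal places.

Y = trial on which the fourth success occurs; negative binomial, r=4, p=0.89.
P(Y=5) = C(4,3) · p^4 · (1−p)^1
= 4 · 0.62742 · 0.11 = 0.27607

0.276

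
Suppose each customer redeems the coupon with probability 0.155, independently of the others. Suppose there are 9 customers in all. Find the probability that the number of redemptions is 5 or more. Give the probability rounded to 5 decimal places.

0.00651

X ~ Binomial(9, 0.155); P(X ≥ 5) = Σ C(9,k) p^k (1−p)^(9−k) over k:
  k=5: C(9,5)·0.155^5·0.845^4 = 0.0057472
  k=6: C(9,6)·0.155^6·0.845^3 = 0.0007028
  k=7: C(9,7)·0.155^7·0.845^2 = 0.0000553
  k=8: C(9,8)·0.155^8·0.845^1 = 0.0000025
  k=9: C(9,9)·0.155^9·0.845^0 = 0.0000001
Total = 0.0065078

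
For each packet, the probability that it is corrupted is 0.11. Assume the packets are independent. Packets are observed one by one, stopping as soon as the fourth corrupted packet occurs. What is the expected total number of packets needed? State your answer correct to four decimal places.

36.3636

Y = total packets until the fourth success; negative binomial with r=4, p=0.11.
E[Y] = r / p = 4 / 0.11 = 36.363636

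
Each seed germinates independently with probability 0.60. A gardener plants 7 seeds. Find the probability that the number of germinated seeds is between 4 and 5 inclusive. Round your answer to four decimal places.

X ~ Binomial(7, 0.60); P(4 ≤ X ≤ 5) = Σ C(7,k) p^k (1−p)^(7−k) over k:
  k=4: C(7,4)·0.60^4·0.40^3 = 0.290304
  k=5: C(7,5)·0.60^5·0.40^2 = 0.261274
Total = 0.551578

0.5516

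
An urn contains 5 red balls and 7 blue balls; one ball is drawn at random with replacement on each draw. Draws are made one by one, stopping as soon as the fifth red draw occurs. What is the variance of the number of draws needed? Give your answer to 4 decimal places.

16.8000

Y = total draws until the fifth success; negative binomial with r=5, p=0.416667.
Var(Y) = r(1−p)/p² = 5·0.583333 / 0.416667² = 16.800000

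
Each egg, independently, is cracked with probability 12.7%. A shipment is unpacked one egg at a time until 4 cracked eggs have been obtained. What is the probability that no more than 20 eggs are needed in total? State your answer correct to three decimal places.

0.244

Finishing within 20 eggs ⇔ at least 4 successes in the first 20. With X ~ Binomial(20, 0.127), P(Y ≤ 20) = 1 − P(X ≤ 3).
  k=0: C(20,0)·0.127^0·0.873^20 = 0.06611
  k=1: C(20,1)·0.127^1·0.873^19 = 0.19236
  k=2: C(20,2)·0.127^2·0.873^18 = 0.26584
  k=3: C(20,3)·0.127^3·0.873^17 = 0.23204
1 − 0.75634 = 0.24366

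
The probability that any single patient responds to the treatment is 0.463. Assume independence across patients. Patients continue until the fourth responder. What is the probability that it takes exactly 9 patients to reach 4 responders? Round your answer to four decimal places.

0.1149

Y = trial on which the fourth success occurs; negative binomial, r=4, p=0.463.
P(Y=9) = C(8,3) · p^4 · (1−p)^5
= 56 · 0.045954 · 0.044655 = 0.114917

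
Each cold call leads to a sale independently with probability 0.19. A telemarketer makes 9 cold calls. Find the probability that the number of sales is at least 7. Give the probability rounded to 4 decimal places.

0.0002

X ~ Binomial(9, 0.19); P(X ≥ 7) = Σ C(9,k) p^k (1−p)^(9−k) over k:
  k=7: C(9,7)·0.19^7·0.81^2 = 0.000211
  k=8: C(9,8)·0.19^8·0.81^1 = 0.000012
  k=9: C(9,9)·0.19^9·0.81^0 = 0.000000
Total = 0.000224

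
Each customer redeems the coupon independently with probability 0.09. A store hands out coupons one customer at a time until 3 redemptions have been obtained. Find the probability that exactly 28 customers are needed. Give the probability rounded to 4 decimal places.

Y = trial on which the third success occurs; negative binomial, r=3, p=0.09.
P(Y=28) = C(27,2) · p^3 · (1−p)^25
= 351 · 0.000729 · 0.094631 = 0.024214

0.0242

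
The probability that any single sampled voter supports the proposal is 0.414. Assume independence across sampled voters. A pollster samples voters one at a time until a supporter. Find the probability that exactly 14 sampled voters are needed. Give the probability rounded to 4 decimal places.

0.0004

Geometric (trials to first success), p = 0.414.
P(Y = 14) = (1−p)^13 · p = 0.00096088 · 0.414 = 0.000398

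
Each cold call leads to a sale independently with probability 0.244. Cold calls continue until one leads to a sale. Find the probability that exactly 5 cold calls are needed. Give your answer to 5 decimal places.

0.07970

Geometric (trials to first success), p = 0.244.
P(Y = 5) = (1−p)^4 · p = 0.32665 · 0.244 = 0.0797034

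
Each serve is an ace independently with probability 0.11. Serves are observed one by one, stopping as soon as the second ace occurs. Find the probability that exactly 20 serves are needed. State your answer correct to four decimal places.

0.0282

Y = trial on which the second success occurs; negative binomial, r=2, p=0.11.
P(Y=20) = C(19,1) · p^2 · (1−p)^18
= 19 · 0.0121 · 0.12275 = 0.028220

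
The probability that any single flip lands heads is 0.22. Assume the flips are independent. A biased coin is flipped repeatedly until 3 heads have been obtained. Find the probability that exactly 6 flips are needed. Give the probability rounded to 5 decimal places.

Y = trial on which the third success occurs; negative binomial, r=3, p=0.22.
P(Y=6) = C(5,2) · p^3 · (1−p)^3
= 10 · 0.010648 · 0.47455 = 0.0505303

0.05053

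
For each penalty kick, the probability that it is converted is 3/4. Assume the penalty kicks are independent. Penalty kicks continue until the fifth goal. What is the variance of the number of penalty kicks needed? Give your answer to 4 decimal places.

2.2222

Y = total penalty kicks until the fifth success; negative binomial with r=5, p=0.75.
Var(Y) = r(1−p)/p² = 5·0.25 / 0.75² = 2.222222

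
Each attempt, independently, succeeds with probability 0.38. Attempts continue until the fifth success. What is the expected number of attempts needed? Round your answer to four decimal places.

Y = total attempts until the fifth success; negative binomial with r=5, p=0.38.
E[Y] = r / p = 5 / 0.38 = 13.157895

13.1579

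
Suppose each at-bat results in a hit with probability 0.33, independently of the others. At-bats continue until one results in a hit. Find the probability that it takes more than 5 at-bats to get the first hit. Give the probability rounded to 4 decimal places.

0.1350

Y = number of at-bats to the first success; geometric, p = 0.33.
P(Y > 5) = P(first 5 all fail) = (1−p)^5 = 0.135013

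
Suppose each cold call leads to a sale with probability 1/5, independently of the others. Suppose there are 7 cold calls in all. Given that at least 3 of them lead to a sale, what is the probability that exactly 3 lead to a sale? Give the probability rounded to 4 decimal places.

X ~ Binomial(7, 0.20). Want P(X=3 | X≥3) = P(X=3) / P(X≥3).
P(X=3) = C(7,3)·0.20^3·0.80^4 = 0.114688
P(X≥3) = 1 − 0.209715 − 0.367002 − 0.275251 = 0.148032
Ratio = 0.114688 / 0.148032 = 0.774751

0.7748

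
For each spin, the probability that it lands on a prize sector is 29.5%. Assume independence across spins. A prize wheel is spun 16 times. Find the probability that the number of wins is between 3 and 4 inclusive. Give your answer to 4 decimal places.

0.3606

X ~ Binomial(16, 0.295); P(3 ≤ X ≤ 4) = Σ C(16,k) p^k (1−p)^(16−k) over k:
  k=3: C(16,3)·0.295^3·0.705^13 = 0.152796
  k=4: C(16,4)·0.295^4·0.705^12 = 0.207792
Total = 0.360588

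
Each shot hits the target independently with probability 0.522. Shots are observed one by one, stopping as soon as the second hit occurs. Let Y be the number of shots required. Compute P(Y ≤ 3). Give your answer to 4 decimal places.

Finishing within 3 shots ⇔ at least 2 successes in the first 3. With X ~ Binomial(3, 0.522), P(Y ≤ 3) = 1 − P(X ≤ 1).
  k=0: C(3,0)·0.522^0·0.478^3 = 0.109215
  k=1: C(3,1)·0.522^1·0.478^2 = 0.357806
1 − 0.467021 = 0.532979

0.5330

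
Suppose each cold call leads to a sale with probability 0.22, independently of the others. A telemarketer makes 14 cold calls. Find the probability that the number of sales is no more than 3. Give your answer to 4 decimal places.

0.6281

X ~ Binomial(14, 0.22); P(X ≤ 3) = Σ C(14,k) p^k (1−p)^(14−k) over k:
  k=0: C(14,0)·0.22^0·0.78^14 = 0.030855
  k=1: C(14,1)·0.22^1·0.78^13 = 0.121837
  k=2: C(14,2)·0.22^2·0.78^12 = 0.223369
  k=3: C(14,3)·0.22^3·0.78^11 = 0.252006
Total = 0.628066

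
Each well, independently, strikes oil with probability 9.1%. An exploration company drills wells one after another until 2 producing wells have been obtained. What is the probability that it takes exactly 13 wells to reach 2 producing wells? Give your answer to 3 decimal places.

0.035

Y = trial on which the second success occurs; negative binomial, r=2, p=0.091.
P(Y=13) = C(12,1) · p^2 · (1−p)^11
= 12 · 0.008281 · 0.35011 = 0.03479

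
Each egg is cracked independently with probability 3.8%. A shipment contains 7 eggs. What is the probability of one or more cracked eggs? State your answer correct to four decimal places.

0.2375

P(at least one) = 1 − P(none) = 1 − (1 − 0.038)^7
= 1 − 0.762475 = 0.237525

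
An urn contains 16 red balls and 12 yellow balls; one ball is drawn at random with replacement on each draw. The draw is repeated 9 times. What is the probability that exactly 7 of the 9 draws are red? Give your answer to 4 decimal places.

0.1315

X ~ Binomial(n=9, p=0.571429).
P(X=7) = C(9,7) · p^7 · (1−p)^2
= 36 · 0.019895 · 0.18367 = 0.131547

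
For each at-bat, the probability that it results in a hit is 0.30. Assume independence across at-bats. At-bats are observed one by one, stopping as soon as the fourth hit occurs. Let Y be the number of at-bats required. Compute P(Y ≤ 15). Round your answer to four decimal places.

0.7031

Finishing within 15 at-bats ⇔ at least 4 successes in the first 15. With X ~ Binomial(15, 0.30), P(Y ≤ 15) = 1 − P(X ≤ 3).
  k=0: C(15,0)·0.30^0·0.70^15 = 0.004748
  k=1: C(15,1)·0.30^1·0.70^14 = 0.030520
  k=2: C(15,2)·0.30^2·0.70^13 = 0.091560
  k=3: C(15,3)·0.30^3·0.70^12 = 0.170040
1 − 0.296868 = 0.703132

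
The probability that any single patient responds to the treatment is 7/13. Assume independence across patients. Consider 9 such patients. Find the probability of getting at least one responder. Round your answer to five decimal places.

P(at least one) = 1 − P(none) = 1 − (1 − 0.538462)^9
= 1 − 0.0009503 = 0.9990497

0.99905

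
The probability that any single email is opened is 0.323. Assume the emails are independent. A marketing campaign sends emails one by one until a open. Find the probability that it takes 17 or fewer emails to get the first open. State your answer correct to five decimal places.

0.99868

Y = number of emails to the first success; geometric, p = 0.323.
P(Y ≤ 17) = 1 − (1−p)^17 = 1 − 0.0013183 = 0.9986817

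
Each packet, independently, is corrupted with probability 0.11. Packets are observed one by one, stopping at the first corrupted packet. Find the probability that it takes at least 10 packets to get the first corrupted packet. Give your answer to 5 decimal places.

Y = number of packets to the first success; geometric, p = 0.11.
P(Y > 9) = P(first 9 all fail) = (1−p)^9 = 0.3503564

0.35036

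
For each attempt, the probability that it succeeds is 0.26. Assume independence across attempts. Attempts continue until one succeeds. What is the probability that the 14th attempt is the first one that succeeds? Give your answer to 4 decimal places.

0.0052

Geometric (trials to first success), p = 0.26.
P(Y = 14) = (1−p)^13 · p = 0.019953 · 0.26 = 0.005188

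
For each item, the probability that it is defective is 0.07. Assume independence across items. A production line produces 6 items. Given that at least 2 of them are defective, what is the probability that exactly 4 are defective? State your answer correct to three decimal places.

X ~ Binomial(6, 0.07). Want P(X=4 | X≥2) = P(X=4) / P(X≥2).
P(X=4) = C(6,4)·0.07^4·0.93^2 = 0.00031
P(X≥2) = 1 − 0.64699 − 0.29219 = 0.06082
Ratio = 0.00031 / 0.06082 = 0.00512

0.005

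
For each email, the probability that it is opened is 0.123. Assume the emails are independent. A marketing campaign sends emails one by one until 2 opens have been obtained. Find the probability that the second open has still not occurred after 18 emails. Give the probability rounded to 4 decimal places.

0.3320

Needing more than 18 emails ⇔ fewer than 2 successes in the first 18. With X ~ Binomial(18, 0.123), P(Y > 18) = P(X ≤ 1).
  k=0: C(18,0)·0.123^0·0.877^18 = 0.094187
  k=1: C(18,1)·0.123^1·0.877^17 = 0.237777
P(X ≤ 1) = 0.331965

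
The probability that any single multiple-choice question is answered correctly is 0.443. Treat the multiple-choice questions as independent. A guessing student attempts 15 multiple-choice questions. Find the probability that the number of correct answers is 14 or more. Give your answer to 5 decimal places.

X ~ Binomial(15, 0.443); P(X ≥ 14) = Σ C(15,k) p^k (1−p)^(15−k) over k:
  k=14: C(15,14)·0.443^14·0.557^1 = 0.0000937
  k=15: C(15,15)·0.443^15·0.557^0 = 0.0000050
Total = 0.0000986

0.00010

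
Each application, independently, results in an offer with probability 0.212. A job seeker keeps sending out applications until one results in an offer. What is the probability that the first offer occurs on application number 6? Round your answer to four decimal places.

0.0644

Geometric (trials to first success), p = 0.212.
P(Y = 6) = (1−p)^5 · p = 0.30383 · 0.212 = 0.064412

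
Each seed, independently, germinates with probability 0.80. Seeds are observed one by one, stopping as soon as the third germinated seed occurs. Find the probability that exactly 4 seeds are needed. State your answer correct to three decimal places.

Y = trial on which the third success occurs; negative binomial, r=3, p=0.80.
P(Y=4) = C(3,2) · p^3 · (1−p)^1
= 3 · 0.512 · 0.2 = 0.30720

0.307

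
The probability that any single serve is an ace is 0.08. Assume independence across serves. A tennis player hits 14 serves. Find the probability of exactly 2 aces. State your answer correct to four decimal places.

0.2141

X ~ Binomial(n=14, p=0.08).
P(X=2) = C(14,2) · p^2 · (1−p)^12
= 91 · 0.0064 · 0.36767 = 0.214129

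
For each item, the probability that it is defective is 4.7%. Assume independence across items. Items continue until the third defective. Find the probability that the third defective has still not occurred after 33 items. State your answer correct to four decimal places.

Needing more than 33 items ⇔ fewer than 3 successes in the first 33. With X ~ Binomial(33, 0.047), P(Y > 33) = P(X ≤ 2).
  k=0: C(33,0)·0.047^0·0.953^33 = 0.204205
  k=1: C(33,1)·0.047^1·0.953^32 = 0.332342
  k=2: C(33,2)·0.047^2·0.953^31 = 0.262246
P(X ≤ 2) = 0.798793

0.7988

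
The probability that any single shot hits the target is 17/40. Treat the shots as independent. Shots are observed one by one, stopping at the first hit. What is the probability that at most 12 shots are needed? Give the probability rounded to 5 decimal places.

0.99869

Y = number of shots to the first success; geometric, p = 0.425.
P(Y ≤ 12) = 1 − (1−p)^12 = 1 − 0.0013062 = 0.9986938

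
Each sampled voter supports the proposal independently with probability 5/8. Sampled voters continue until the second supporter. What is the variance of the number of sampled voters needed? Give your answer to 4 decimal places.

1.9200

Y = total sampled voters until the second success; negative binomial with r=2, p=0.625.
Var(Y) = r(1−p)/p² = 2·0.375 / 0.625² = 1.920000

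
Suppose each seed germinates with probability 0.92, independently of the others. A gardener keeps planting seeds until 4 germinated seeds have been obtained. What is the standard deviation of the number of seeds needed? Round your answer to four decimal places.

Y = total seeds until the fourth success; negative binomial with r=4, p=0.92.
SD(Y) = √[r(1−p)/p²] = √(0.378072) = 0.614875

0.6149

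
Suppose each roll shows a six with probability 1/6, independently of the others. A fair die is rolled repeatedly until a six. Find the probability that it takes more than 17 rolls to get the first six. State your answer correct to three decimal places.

0.045

Y = number of rolls to the first success; geometric, p = 0.166667.
P(Y > 17) = P(first 17 all fail) = (1−p)^17 = 0.04507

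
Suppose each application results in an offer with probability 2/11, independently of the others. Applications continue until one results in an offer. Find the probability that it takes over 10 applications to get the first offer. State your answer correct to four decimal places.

0.1344

Y = number of applications to the first success; geometric, p = 0.181818.
P(Y > 10) = P(first 10 all fail) = (1−p)^10 = 0.134431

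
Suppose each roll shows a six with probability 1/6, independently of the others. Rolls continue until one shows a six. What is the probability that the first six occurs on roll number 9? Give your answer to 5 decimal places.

0.03876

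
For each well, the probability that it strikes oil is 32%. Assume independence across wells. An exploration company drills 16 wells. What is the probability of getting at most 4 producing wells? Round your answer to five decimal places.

0.38188

X ~ Binomial(16, 0.32); P(X ≤ 4) = Σ C(16,k) p^k (1−p)^(16−k) over k:
  k=0: C(16,0)·0.32^0·0.68^16 = 0.0020900
  k=1: C(16,1)·0.32^1·0.68^15 = 0.0157363
  k=2: C(16,2)·0.32^2·0.68^14 = 0.0555400
  k=3: C(16,3)·0.32^3·0.68^13 = 0.1219702
  k=4: C(16,4)·0.32^4·0.68^12 = 0.1865427
Total = 0.3818793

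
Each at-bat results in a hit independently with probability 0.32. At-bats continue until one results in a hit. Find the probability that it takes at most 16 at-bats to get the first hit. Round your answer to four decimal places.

Y = number of at-bats to the first success; geometric, p = 0.32.
P(Y ≤ 16) = 1 − (1−p)^16 = 1 − 0.002090 = 0.997910

0.9979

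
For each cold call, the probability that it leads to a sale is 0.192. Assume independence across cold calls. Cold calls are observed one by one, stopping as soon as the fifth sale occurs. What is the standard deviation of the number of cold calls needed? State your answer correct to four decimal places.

Y = total cold calls until the fifth success; negative binomial with r=5, p=0.192.
SD(Y) = √[r(1−p)/p²] = √(109.592014) = 10.468620

10.4686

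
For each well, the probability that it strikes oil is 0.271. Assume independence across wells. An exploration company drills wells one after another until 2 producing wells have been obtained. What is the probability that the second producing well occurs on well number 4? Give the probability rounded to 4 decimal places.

Y = trial on which the second success occurs; negative binomial, r=2, p=0.271.
P(Y=4) = C(3,1) · p^2 · (1−p)^2
= 3 · 0.073441 · 0.53144 = 0.117089

0.1171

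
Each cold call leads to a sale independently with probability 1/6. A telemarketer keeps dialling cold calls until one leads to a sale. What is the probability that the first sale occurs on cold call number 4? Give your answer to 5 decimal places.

0.09645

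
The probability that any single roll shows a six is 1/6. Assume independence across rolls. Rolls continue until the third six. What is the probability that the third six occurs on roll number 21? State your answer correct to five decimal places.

0.03304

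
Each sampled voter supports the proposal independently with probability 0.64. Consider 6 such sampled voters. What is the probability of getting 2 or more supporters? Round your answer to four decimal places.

0.9746

X ~ Binomial(6, 0.64); P(X ≥ 2) = Σ C(6,k) p^k (1−p)^(6−k) over k:
  k=2: C(6,2)·0.64^2·0.36^4 = 0.103196
  k=3: C(6,3)·0.64^3·0.36^3 = 0.244612
  k=4: C(6,4)·0.64^4·0.36^2 = 0.326149
  k=5: C(6,5)·0.64^5·0.36^1 = 0.231928
  k=6: C(6,6)·0.64^6·0.36^0 = 0.068719
Total = 0.974604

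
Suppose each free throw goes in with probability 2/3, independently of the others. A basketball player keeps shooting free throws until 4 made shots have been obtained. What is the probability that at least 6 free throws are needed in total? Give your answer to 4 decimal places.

0.5391

Needing more than 5 free throws ⇔ fewer than 4 successes in the first 5. With X ~ Binomial(5, 0.666667), P(Y > 5) = P(X ≤ 3).
  k=0: C(5,0)·0.666667^0·0.333333^5 = 0.004115
  k=1: C(5,1)·0.666667^1·0.333333^4 = 0.041152
  k=2: C(5,2)·0.666667^2·0.333333^3 = 0.164609
  k=3: C(5,3)·0.666667^3·0.333333^2 = 0.329218
P(X ≤ 3) = 0.539095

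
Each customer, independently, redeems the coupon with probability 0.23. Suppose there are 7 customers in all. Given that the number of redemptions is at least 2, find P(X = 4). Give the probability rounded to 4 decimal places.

0.0887

X ~ Binomial(7, 0.23). Want P(X=4 | X≥2) = P(X=4) / P(X≥2).
P(X=4) = C(7,4)·0.23^4·0.77^3 = 0.044715
P(X≥2) = 1 − 0.160485 − 0.335560 = 0.503955
Ratio = 0.044715 / 0.503955 = 0.088728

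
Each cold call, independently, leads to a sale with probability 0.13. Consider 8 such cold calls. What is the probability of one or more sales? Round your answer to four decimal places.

0.6718

P(at least one) = 1 − P(none) = 1 − (1 − 0.13)^8
= 1 − 0.328212 = 0.671788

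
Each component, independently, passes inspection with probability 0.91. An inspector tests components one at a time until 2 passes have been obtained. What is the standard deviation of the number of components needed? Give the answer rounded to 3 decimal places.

0.466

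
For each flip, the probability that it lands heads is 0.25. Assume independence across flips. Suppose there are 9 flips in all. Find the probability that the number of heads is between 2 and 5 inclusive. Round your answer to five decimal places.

X ~ Binomial(9, 0.25); P(2 ≤ X ≤ 5) = Σ C(9,k) p^k (1−p)^(9−k) over k:
  k=2: C(9,2)·0.25^2·0.75^7 = 0.3003387
  k=3: C(9,3)·0.25^3·0.75^6 = 0.2335968
  k=4: C(9,4)·0.25^4·0.75^5 = 0.1167984
  k=5: C(9,5)·0.25^5·0.75^4 = 0.0389328
Total = 0.6896667

0.68967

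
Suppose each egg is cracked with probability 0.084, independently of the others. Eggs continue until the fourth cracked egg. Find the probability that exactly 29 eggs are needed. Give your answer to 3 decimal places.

Y = trial on which the fourth success occurs; negative binomial, r=4, p=0.084.
P(Y=29) = C(28,3) · p^4 · (1−p)^25
= 3276 · 4.9787e-05 · 0.11153 = 0.01819

0.018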